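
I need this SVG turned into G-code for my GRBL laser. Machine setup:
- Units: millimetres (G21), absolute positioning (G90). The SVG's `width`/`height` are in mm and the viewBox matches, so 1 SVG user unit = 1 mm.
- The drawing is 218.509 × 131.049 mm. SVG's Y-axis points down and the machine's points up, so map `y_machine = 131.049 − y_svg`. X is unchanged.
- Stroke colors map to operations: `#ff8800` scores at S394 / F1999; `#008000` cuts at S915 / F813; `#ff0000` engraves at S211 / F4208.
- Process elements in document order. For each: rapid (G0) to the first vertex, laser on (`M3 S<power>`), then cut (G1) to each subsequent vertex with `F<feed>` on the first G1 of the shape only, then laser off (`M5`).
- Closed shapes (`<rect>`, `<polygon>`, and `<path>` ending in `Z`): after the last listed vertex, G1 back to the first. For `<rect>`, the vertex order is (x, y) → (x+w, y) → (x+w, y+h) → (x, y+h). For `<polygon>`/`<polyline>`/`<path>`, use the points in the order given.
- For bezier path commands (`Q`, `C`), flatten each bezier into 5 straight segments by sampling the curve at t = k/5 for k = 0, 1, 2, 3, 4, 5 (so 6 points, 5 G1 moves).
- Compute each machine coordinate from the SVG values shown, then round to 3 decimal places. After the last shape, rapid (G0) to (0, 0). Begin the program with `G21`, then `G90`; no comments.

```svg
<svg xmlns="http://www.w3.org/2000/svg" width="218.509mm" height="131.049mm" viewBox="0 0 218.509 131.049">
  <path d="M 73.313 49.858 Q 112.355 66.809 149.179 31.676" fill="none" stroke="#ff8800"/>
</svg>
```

G21
G90
G0 X73.313 Y81.191
M3 S394
G1 X88.841 Y76.494 F1999
G1 X104.192 Y75.964
G1 X119.365 Y79.600
G1 X134.361 Y87.403
G1 X149.179 Y99.373
M5
G0 X0.000 Y0.000

viewBox `0 0 218.509 131.049` with mm width/height → 1 unit = 1 mm. Flip: y_m = 131.049 − y_svg.

**Shape 1** — `<path>` quadratic bezier, stroke `#ff8800` → score (S394, F1999). Control points (SVG): P0=(73.313,49.858), P1=(112.355,66.809), P2=(149.179,31.676); sampled at t=k/5. Machine vertices: (73.313,81.191) → (88.841,76.494) → (104.192,75.964) → (119.365,79.600) → (134.361,87.403) → (149.179,99.373). Open path.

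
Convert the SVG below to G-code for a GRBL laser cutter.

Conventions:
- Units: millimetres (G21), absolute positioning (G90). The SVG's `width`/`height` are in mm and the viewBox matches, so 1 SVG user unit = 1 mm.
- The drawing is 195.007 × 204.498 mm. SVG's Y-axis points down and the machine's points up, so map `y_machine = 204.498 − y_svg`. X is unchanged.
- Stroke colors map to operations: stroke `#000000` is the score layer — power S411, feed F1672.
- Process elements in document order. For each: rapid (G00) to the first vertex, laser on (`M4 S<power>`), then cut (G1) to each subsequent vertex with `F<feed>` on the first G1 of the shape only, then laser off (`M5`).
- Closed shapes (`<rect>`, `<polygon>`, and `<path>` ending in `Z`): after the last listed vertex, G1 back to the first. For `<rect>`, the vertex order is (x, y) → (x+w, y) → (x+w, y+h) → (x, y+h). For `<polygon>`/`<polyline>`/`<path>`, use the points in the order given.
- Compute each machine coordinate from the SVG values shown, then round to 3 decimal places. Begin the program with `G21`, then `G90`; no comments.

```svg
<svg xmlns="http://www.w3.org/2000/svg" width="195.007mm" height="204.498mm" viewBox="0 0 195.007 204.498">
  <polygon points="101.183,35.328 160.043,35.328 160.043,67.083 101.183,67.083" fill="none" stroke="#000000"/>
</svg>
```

G21
G90
G00 X101.183 Y169.170
M4 S411
G1 X160.043 Y169.170 F1672
G1 X160.043 Y137.415
G1 X101.183 Y137.415
G1 X101.183 Y169.170
M5

viewBox `0 0 195.007 204.498` with mm width/height → 1 unit = 1 mm. Flip: y_m = 204.498 − y_svg.

**Shape 1** — `<polygon>` rectangle, stroke `#000000` → score (S411, F1672). Machine vertices: (101.183,169.170) → (160.043,169.170) → (160.043,137.415) → (101.183,137.415) → (101.183,169.170). Closed: final G1 returns to the first vertex.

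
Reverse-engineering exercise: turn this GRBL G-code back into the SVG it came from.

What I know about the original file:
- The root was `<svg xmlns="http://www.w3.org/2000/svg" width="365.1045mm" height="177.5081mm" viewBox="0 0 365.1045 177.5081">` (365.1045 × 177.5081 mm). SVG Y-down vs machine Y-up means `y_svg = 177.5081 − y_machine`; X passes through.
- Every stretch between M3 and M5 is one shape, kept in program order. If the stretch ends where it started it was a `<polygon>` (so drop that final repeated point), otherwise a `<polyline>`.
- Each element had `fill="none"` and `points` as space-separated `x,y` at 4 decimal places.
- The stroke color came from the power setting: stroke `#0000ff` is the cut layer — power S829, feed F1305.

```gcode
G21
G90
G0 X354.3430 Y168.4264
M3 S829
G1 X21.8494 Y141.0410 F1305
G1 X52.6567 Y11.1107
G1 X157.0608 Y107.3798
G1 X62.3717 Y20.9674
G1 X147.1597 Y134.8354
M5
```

<svg xmlns="http://www.w3.org/2000/svg" width="365.1045mm" height="177.5081mm" viewBox="0 0 365.1045 177.5081">
  <polyline points="354.3430,9.0817 21.8494,36.4671 52.6567,166.3974 157.0608,70.1283 62.3717,156.5407 147.1597,42.6727" fill="none" stroke="#0000ff"/>
</svg>

y_svg = 177.5081 − y_m. Every run uses S829, so all elements get stroke `#0000ff` (cut).

[1] open run; points: 354.3430,9.0817 21.8494,36.4671 52.6567,166.3974 157.0608,70.1283 62.3717,156.5407 147.1597,42.6727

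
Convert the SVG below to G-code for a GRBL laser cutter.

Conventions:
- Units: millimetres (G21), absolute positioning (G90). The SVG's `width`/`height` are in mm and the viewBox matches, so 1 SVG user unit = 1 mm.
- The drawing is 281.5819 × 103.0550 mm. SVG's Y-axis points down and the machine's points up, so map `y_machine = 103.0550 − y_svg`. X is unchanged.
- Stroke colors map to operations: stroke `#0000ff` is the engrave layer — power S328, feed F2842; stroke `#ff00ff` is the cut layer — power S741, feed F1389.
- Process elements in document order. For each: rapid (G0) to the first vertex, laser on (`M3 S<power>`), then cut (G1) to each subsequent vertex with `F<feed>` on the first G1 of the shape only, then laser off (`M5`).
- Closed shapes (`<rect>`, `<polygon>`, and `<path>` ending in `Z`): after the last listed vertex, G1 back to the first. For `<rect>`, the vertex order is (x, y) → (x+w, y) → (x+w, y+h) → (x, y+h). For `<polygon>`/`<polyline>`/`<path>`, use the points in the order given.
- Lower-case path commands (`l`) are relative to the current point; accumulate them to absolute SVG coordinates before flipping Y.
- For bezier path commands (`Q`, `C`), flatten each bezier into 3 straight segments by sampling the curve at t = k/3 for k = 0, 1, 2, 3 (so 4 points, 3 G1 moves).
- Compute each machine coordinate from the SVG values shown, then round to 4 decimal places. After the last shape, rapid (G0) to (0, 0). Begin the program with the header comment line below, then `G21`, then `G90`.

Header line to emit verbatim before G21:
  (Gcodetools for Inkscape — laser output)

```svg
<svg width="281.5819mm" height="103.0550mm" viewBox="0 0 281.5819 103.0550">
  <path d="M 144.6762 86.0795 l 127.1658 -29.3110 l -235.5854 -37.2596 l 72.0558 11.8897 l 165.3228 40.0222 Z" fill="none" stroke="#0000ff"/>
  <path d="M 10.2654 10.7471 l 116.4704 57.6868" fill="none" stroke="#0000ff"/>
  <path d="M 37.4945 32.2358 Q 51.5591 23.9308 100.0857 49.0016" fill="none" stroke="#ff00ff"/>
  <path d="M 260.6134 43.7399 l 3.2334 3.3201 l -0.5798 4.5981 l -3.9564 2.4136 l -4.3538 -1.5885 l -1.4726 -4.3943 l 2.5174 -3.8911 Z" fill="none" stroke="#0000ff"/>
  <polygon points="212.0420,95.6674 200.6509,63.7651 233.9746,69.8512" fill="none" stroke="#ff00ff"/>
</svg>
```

(Gcodetools for Inkscape — laser output)
G21
G90
G0 X144.6762 Y16.9755
M3 S328
G1 X271.8420 Y46.2865 F2842
G1 X36.2566 Y83.5461
G1 X108.3124 Y71.6564
G1 X273.6352 Y31.6342
G1 X144.6762 Y16.9755
M5
G0 X10.2654 Y92.3079
M3 S328
G1 X126.7358 Y34.6211 F2842
M5
G0 X37.4945 Y70.8192
M3 S741
G1 X50.7000 Y72.6474 F1389
G1 X71.5637 Y67.0588
G1 X100.0857 Y54.0534
M5
G0 X260.6134 Y59.3151
M3 S328
G1 X263.8468 Y55.9950 F2842
G1 X263.2670 Y51.3969
G1 X259.3106 Y48.9833
G1 X254.9568 Y50.5718
G1 X253.4842 Y54.9661
G1 X256.0016 Y58.8572
G1 X260.6134 Y59.3151
M5
G0 X212.0420 Y7.3876
M3 S741
G1 X200.6509 Y39.2899 F1389
G1 X233.9746 Y33.2038
G1 X212.0420 Y7.3876
M5
G0 X0.0000 Y0.0000

1 u = 1 mm; y_m = 103.0550 − y.

[1] `<path>` closed polygon, #0000ff→engrave S328 F2842: (144.6762,16.9755) → (271.8420,46.2865) → (36.2566,83.5461) → (108.3124,71.6564) → (273.6352,31.6342) → (144.6762,16.9755) (closed)

[2] `<path>` line segment, #0000ff→engrave S328 F2842: (10.2654,92.3079) → (126.7358,34.6211)

[3] `<path>` quadratic bezier, #ff00ff→cut S741 F1389: (37.4945,70.8192) → (50.7000,72.6474) → (71.5637,67.0588) → (100.0857,54.0534)

[4] `<path>` regular polygon, #0000ff→engrave S328 F2842: (260.6134,59.3151) → (263.8468,55.9950) → (263.2670,51.3969) → (259.3106,48.9833) → (254.9568,50.5718) → (253.4842,54.9661) → (256.0016,58.8572) → (260.6134,59.3151) (closed)

[5] `<polygon>` regular polygon, #ff00ff→cut S741 F1389: (212.0420,7.3876) → (200.6509,39.2899) → (233.9746,33.2038) → (212.0420,7.3876) (closed)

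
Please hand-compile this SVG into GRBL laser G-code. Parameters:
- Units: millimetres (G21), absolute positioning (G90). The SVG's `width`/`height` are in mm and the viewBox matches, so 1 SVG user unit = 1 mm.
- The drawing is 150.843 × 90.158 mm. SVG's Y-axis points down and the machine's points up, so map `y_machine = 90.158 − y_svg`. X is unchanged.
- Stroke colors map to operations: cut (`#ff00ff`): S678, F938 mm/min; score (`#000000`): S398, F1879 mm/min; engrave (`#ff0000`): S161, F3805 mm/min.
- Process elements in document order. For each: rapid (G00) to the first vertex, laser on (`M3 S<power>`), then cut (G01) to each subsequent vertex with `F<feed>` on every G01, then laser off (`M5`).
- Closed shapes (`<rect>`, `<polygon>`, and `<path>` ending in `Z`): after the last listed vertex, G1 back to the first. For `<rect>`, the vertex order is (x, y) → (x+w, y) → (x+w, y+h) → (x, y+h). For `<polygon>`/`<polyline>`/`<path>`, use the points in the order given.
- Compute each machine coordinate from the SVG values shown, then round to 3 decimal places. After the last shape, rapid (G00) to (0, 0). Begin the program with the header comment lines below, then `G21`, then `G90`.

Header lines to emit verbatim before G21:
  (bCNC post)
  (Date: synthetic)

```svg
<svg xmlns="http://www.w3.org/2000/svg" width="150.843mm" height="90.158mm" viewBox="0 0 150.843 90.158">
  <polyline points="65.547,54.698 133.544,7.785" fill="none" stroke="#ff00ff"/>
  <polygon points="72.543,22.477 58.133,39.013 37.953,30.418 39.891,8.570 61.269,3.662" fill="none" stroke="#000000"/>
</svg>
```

(bCNC post)
(Date: synthetic)
G21
G90
G00 X65.547 Y35.460
M3 S678
G01 X133.544 Y82.373 F938
M5
G00 X72.543 Y67.681
M3 S398
G01 X58.133 Y51.145 F1879
G01 X37.953 Y59.740 F1879
G01 X39.891 Y81.588 F1879
G01 X61.269 Y86.496 F1879
G01 X72.543 Y67.681 F1879
M5
G00 X0.000 Y0.000

viewBox `0 0 150.843 90.158` with mm width/height → 1 unit = 1 mm. Flip: y_m = 90.158 − y_svg.

**Shape 1** — `<polyline>` line segment, stroke `#ff00ff` → cut (S678, F938). Machine vertices: (65.547,35.460) → (133.544,82.373). Open path.

**Shape 2** — `<polygon>` regular polygon, stroke `#000000` → score (S398, F1879). Machine vertices: (72.543,67.681) → (58.133,51.145) → (37.953,59.740) → (39.891,81.588) → (61.269,86.496) → (72.543,67.681). Closed: final G1 returns to the first vertex.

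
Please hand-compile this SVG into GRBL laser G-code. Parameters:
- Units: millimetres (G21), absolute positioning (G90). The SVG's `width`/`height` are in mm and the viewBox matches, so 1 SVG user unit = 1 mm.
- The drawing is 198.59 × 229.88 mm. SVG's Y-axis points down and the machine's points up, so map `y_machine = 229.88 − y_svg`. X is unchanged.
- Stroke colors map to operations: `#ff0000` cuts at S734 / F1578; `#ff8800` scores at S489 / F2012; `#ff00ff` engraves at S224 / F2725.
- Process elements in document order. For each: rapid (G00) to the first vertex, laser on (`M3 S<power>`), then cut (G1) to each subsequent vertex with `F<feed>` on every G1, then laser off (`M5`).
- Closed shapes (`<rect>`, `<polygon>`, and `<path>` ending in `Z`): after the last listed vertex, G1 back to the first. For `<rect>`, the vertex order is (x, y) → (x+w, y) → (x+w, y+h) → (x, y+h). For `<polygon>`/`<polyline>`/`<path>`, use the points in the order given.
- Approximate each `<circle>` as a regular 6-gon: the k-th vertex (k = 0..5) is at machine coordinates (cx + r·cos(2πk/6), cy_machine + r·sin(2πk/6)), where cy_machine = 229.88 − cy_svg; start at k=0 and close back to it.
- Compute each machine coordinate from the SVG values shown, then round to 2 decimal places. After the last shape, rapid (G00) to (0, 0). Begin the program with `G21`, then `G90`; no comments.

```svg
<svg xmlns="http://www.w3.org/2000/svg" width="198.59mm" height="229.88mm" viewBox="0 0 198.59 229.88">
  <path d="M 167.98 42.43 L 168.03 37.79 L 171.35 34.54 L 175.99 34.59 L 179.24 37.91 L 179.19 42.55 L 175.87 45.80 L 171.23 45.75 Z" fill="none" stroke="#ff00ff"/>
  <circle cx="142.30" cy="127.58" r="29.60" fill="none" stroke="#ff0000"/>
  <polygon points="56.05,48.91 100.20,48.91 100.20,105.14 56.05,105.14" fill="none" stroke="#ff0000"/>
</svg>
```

G21
G90
G00 X167.98 Y187.45
M3 S224
G1 X168.03 Y192.09 F2725
G1 X171.35 Y195.34 F2725
G1 X175.99 Y195.29 F2725
G1 X179.24 Y191.97 F2725
G1 X179.19 Y187.33 F2725
G1 X175.87 Y184.08 F2725
G1 X171.23 Y184.13 F2725
G1 X167.98 Y187.45 F2725
M5
G00 X171.90 Y102.30
M3 S734
G1 X157.10 Y127.93 F1578
G1 X127.50 Y127.93 F1578
G1 X112.70 Y102.30 F1578
G1 X127.50 Y76.67 F1578
G1 X157.10 Y76.67 F1578
G1 X171.90 Y102.30 F1578
M5
G00 X56.05 Y180.97
M3 S734
G1 X100.20 Y180.97 F1578
G1 X100.20 Y124.74 F1578
G1 X56.05 Y124.74 F1578
G1 X56.05 Y180.97 F1578
M5
G00 X0.00 Y0.00

1 u = 1 mm; y_m = 229.88 − y.

[1] `<path>` regular polygon, #ff00ff→engrave S224 F2725: (167.98,187.45) → (168.03,192.09) → (171.35,195.34) → (175.99,195.29) → (179.24,191.97) → (179.19,187.33) → (175.87,184.08) → (171.23,184.13) → (167.98,187.45) (closed)

[2] `<circle>` circle, #ff0000→cut S734 F1578: (171.90,102.30) → (157.10,127.93) → (127.50,127.93) → (112.70,102.30) → (127.50,76.67) → (157.10,76.67) → (171.90,102.30) (closed)

[3] `<polygon>` rectangle, #ff0000→cut S734 F1578: (56.05,180.97) → (100.20,180.97) → (100.20,124.74) → (56.05,124.74) → (56.05,180.97) (closed)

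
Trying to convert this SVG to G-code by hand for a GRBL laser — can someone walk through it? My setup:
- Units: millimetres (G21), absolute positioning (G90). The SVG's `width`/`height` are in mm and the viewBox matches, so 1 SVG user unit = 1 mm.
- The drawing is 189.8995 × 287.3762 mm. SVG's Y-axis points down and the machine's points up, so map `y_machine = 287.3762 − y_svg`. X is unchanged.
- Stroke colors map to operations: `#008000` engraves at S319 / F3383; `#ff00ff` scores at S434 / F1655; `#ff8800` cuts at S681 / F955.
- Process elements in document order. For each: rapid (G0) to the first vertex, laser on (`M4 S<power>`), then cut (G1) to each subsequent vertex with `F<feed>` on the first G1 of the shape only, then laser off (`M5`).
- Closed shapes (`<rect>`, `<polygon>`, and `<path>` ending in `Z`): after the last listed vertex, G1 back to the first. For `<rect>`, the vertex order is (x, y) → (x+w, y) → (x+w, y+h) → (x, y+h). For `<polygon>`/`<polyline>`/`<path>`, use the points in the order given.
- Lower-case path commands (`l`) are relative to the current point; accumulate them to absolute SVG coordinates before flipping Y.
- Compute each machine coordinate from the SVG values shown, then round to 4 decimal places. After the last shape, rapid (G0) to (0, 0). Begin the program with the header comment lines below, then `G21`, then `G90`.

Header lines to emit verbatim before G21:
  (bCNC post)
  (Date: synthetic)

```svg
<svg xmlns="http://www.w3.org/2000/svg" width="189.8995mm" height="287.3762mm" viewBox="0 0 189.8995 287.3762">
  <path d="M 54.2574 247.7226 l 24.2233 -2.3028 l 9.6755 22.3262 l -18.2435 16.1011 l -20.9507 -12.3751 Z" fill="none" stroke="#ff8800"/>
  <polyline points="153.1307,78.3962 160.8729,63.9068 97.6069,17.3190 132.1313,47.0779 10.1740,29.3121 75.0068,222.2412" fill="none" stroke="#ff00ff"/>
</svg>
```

(bCNC post)
(Date: synthetic)
G21
G90
G0 X54.2574 Y39.6536
M4 S681
G1 X78.4807 Y41.9564 F955
G1 X88.1562 Y19.6302
G1 X69.9127 Y3.5291
G1 X48.9620 Y15.9042
G1 X54.2574 Y39.6536
M5
G0 X153.1307 Y208.9800
M4 S434
G1 X160.8729 Y223.4694 F1655
G1 X97.6069 Y270.0572
G1 X132.1313 Y240.2983
G1 X10.1740 Y258.0641
G1 X75.0068 Y65.1350
M5
G0 X0.0000 Y0.0000

Since the viewBox matches the mm dimensions, user units are millimetres directly. The only transform is the Y-flip y_m = 287.3762 − y_svg.

Shape 1 is a regular polygon drawn with `<path>`. Its stroke #ff8800 means cut at S681, F955. After flipping Y the toolpath is (54.2574,39.6536) → (78.4807,41.9564) → (88.1562,19.6302) → (69.9127,3.5291) → (48.9620,15.9042) → (54.2574,39.6536), returning to the start.

Shape 2 is a open polyline drawn with `<polyline>`. Its stroke #ff00ff means score at S434, F1655. After flipping Y the toolpath is (153.1307,208.9800) → (160.8729,223.4694) → (97.6069,270.0572) → (132.1313,240.2983) → (10.1740,258.0641) → (75.0068,65.1350).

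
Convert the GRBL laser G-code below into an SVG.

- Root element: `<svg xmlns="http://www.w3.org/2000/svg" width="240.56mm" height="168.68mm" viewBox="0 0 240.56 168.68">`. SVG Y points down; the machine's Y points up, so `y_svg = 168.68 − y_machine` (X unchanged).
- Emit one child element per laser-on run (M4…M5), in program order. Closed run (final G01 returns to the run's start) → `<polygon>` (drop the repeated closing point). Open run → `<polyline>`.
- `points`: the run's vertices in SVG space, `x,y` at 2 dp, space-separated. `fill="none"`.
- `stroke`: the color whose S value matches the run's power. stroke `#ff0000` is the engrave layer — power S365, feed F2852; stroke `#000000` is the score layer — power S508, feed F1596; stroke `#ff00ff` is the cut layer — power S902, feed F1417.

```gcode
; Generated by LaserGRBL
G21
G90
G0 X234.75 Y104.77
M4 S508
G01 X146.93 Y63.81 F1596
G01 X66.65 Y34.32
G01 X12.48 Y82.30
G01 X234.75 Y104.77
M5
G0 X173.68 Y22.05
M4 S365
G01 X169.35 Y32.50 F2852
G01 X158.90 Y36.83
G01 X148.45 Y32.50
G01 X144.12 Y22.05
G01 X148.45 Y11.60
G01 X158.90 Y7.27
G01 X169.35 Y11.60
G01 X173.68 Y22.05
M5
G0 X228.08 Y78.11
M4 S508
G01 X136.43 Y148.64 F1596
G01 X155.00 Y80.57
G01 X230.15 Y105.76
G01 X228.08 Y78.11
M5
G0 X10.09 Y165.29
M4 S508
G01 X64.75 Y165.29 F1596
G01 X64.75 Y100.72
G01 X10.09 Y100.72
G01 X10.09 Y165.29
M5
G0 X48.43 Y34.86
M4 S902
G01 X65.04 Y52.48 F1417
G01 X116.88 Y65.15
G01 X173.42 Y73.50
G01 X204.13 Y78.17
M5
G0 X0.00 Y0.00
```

Each laser-on run becomes one SVG element. Flip Y back into SVG space with y_svg = 168.68 − y_machine.

Run 1: the run's S508 means `#000000` (score). The run returns to its start, so emit a `<polygon>` with points (Y-flipped): 234.75,63.91 146.93,104.87 66.65,134.36 12.48,86.38.

Run 2: the run's S365 means `#ff0000` (engrave). The run returns to its start, so emit a `<polygon>` with points (Y-flipped): 173.68,146.63 169.35,136.18 158.90,131.85 148.45,136.18 144.12,146.63 148.45,157.08 158.90,161.41 169.35,157.08.

Run 3: the run's S508 means `#000000` (score). The run returns to its start, so emit a `<polygon>` with points (Y-flipped): 228.08,90.57 136.43,20.04 155.00,88.11 230.15,62.92.

Run 4: S508 ⇒ score layer `#000000`. The run returns to its start, so emit a `<polygon>` with points (Y-flipped): 10.09,3.39 64.75,3.39 64.75,67.96 10.09,67.96.

Run 5: S902 ⇒ cut layer `#ff00ff`. The run is open, so emit a `<polyline>` with points (Y-flipped): 48.43,133.82 65.04,116.20 116.88,103.53 173.42,95.18 204.13,90.51.

<svg xmlns="http://www.w3.org/2000/svg" width="240.56mm" height="168.68mm" viewBox="0 0 240.56 168.68">
  <polygon points="234.75,63.91 146.93,104.87 66.65,134.36 12.48,86.38" fill="none" stroke="#000000"/>
  <polygon points="173.68,146.63 169.35,136.18 158.90,131.85 148.45,136.18 144.12,146.63 148.45,157.08 158.90,161.41 169.35,157.08" fill="none" stroke="#ff0000"/>
  <polygon points="228.08,90.57 136.43,20.04 155.00,88.11 230.15,62.92" fill="none" stroke="#000000"/>
  <polygon points="10.09,3.39 64.75,3.39 64.75,67.96 10.09,67.96" fill="none" stroke="#000000"/>
  <polyline points="48.43,133.82 65.04,116.20 116.88,103.53 173.42,95.18 204.13,90.51" fill="none" stroke="#ff00ff"/>
</svg>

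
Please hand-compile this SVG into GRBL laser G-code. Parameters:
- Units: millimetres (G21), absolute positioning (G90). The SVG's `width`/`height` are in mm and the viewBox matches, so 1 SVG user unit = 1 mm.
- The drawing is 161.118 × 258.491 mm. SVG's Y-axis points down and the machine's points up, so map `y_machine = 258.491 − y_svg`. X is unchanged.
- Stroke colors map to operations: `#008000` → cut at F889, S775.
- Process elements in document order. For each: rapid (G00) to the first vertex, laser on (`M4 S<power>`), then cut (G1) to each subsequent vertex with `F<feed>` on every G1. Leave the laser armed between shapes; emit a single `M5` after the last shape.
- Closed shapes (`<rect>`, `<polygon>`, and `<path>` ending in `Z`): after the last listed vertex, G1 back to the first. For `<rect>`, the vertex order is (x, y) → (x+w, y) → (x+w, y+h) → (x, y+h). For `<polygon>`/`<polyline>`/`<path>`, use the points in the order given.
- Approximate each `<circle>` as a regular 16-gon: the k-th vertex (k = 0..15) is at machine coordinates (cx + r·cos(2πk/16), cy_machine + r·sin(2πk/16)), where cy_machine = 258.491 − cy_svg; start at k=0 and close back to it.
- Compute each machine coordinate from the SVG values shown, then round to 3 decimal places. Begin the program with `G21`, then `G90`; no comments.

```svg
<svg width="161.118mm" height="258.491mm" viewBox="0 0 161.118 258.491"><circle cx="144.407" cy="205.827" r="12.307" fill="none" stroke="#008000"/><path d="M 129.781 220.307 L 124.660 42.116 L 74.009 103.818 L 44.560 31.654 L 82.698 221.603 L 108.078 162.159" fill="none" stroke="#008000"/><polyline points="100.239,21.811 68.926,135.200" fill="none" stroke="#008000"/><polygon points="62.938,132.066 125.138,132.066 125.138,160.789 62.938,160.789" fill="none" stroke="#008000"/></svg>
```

G21
G90
G00 X156.714 Y52.664
M4 S775
G1 X155.777 Y57.374 F889
G1 X153.109 Y61.366 F889
G1 X149.117 Y64.034 F889
G1 X144.407 Y64.971 F889
G1 X139.697 Y64.034 F889
G1 X135.705 Y61.366 F889
G1 X133.037 Y57.374 F889
G1 X132.100 Y52.664 F889
G1 X133.037 Y47.954 F889
G1 X135.705 Y43.962 F889
G1 X139.697 Y41.294 F889
G1 X144.407 Y40.357 F889
G1 X149.117 Y41.294 F889
G1 X153.109 Y43.962 F889
G1 X155.777 Y47.954 F889
G1 X156.714 Y52.664 F889
G00 X129.781 Y38.184
M4 S775
G1 X124.660 Y216.375 F889
G1 X74.009 Y154.673 F889
G1 X44.560 Y226.837 F889
G1 X82.698 Y36.888 F889
G1 X108.078 Y96.332 F889
G00 X100.239 Y236.680
M4 S775
G1 X68.926 Y123.291 F889
G00 X62.938 Y126.425
M4 S775
G1 X125.138 Y126.425 F889
G1 X125.138 Y97.702 F889
G1 X62.938 Y97.702 F889
G1 X62.938 Y126.425 F889
M5

Since the viewBox matches the mm dimensions, user units are millimetres directly. The only transform is the Y-flip y_m = 258.491 − y_svg.

Shape 1 is a circle drawn with `<circle>`. Its stroke #008000 means cut at S775, F889. After flipping Y the toolpath is (156.714,52.664) → (155.777,57.374) → (153.109,61.366) → (149.117,64.034) → (144.407,64.971) → (139.697,64.034) → (135.705,61.366) → (133.037,57.374) → (132.100,52.664) → (133.037,47.954) → (135.705,43.962) → (139.697,41.294) → (144.407,40.357) → (149.117,41.294) → (153.109,43.962) → (155.777,47.954) → (156.714,52.664), returning to the start.

Shape 2 is a open polyline drawn with `<path>`. Its stroke #008000 means cut at S775, F889. After flipping Y the toolpath is (129.781,38.184) → (124.660,216.375) → (74.009,154.673) → (44.560,226.837) → (82.698,36.888) → (108.078,96.332).

Shape 3 is a line segment drawn with `<polyline>`. Its stroke #008000 means cut at S775, F889. After flipping Y the toolpath is (100.239,236.680) → (68.926,123.291).

Shape 4 is a rectangle drawn with `<polygon>`. Its stroke #008000 means cut at S775, F889. After flipping Y the toolpath is (62.938,126.425) → (125.138,126.425) → (125.138,97.702) → (62.938,97.702) → (62.938,126.425), returning to the start.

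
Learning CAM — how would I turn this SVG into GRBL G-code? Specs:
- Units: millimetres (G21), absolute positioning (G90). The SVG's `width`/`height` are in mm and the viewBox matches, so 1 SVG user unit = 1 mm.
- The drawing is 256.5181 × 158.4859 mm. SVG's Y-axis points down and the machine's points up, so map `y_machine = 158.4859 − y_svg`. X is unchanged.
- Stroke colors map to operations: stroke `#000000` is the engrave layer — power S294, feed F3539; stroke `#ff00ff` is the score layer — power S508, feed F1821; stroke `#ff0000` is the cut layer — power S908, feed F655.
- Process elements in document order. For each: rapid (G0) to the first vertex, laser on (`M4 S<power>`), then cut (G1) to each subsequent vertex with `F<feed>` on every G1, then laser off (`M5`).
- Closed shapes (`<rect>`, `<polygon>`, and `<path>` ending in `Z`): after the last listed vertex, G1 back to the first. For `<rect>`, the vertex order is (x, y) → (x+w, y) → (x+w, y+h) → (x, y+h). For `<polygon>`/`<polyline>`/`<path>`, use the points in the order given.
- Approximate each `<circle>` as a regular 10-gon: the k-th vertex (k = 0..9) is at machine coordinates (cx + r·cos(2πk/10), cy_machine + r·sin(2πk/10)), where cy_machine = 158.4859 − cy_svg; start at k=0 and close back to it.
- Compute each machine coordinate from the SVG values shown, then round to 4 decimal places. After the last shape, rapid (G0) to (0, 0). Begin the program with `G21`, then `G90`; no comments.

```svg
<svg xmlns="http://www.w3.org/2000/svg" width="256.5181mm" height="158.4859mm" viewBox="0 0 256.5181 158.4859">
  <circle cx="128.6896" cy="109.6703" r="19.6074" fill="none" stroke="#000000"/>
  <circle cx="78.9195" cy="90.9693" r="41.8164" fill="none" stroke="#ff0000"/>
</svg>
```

viewBox `0 0 256.5181 158.4859` with mm width/height → 1 unit = 1 mm. Flip: y_m = 158.4859 − y_svg.

**Shape 1** — `<circle>` circle, stroke `#000000` → engrave (S294, F3539). Machine vertices: (148.2970,48.8156) → (144.5523,60.3405) → (134.7486,67.4633) → (122.6306,67.4633) → (112.8269,60.3405) → (109.0822,48.8156) → (112.8269,37.2907) → (122.6306,30.1679) → (134.7486,30.1679) → (144.5523,37.2907) → (148.2970,48.8156). Closed: final G1 returns to the first vertex.

**Shape 2** — `<circle>` circle, stroke `#ff0000` → cut (S908, F655). Machine vertices: (120.7359,67.5166) → (112.7497,92.0957) → (91.8415,107.2864) → (65.9975,107.2864) → (45.0893,92.0957) → (37.1031,67.5166) → (45.0893,42.9375) → (65.9975,27.7468) → (91.8415,27.7468) → (112.7497,42.9375) → (120.7359,67.5166). Closed: final G1 returns to the first vertex.

G21
G90
G0 X148.2970 Y48.8156
M4 S294
G1 X144.5523 Y60.3405 F3539
G1 X134.7486 Y67.4633 F3539
G1 X122.6306 Y67.4633 F3539
G1 X112.8269 Y60.3405 F3539
G1 X109.0822 Y48.8156 F3539
G1 X112.8269 Y37.2907 F3539
G1 X122.6306 Y30.1679 F3539
G1 X134.7486 Y30.1679 F3539
G1 X144.5523 Y37.2907 F3539
G1 X148.2970 Y48.8156 F3539
M5
G0 X120.7359 Y67.5166
M4 S908
G1 X112.7497 Y92.0957 F655
G1 X91.8415 Y107.2864 F655
G1 X65.9975 Y107.2864 F655
G1 X45.0893 Y92.0957 F655
G1 X37.1031 Y67.5166 F655
G1 X45.0893 Y42.9375 F655
G1 X65.9975 Y27.7468 F655
G1 X91.8415 Y27.7468 F655
G1 X112.7497 Y42.9375 F655
G1 X120.7359 Y67.5166 F655
M5
G0 X0.0000 Y0.0000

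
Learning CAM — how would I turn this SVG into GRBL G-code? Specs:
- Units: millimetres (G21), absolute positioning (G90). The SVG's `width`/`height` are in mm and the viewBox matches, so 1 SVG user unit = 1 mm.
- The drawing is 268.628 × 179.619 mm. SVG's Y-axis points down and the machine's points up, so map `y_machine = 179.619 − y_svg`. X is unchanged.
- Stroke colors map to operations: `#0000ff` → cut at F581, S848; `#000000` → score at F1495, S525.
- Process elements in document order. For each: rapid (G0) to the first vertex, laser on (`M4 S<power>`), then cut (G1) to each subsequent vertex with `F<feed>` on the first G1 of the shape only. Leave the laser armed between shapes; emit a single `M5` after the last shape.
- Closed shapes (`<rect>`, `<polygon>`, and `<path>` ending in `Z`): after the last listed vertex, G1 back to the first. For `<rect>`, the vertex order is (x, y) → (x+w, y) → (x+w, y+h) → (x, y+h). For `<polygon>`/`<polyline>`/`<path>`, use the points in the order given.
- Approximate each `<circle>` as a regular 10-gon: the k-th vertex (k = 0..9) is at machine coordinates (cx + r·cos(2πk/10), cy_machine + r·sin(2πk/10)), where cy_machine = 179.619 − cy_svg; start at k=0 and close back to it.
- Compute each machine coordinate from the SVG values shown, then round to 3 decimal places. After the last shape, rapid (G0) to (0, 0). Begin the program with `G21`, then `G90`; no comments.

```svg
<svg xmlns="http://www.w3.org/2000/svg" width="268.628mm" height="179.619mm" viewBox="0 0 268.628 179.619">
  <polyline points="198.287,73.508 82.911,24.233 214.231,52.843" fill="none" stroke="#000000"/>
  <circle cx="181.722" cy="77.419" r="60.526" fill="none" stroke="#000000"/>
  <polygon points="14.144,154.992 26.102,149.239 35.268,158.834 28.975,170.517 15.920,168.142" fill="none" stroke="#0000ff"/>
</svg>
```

viewBox `0 0 268.628 179.619` with mm width/height → 1 unit = 1 mm. Flip: y_m = 179.619 − y_svg.

**Shape 1** — `<polyline>` open polyline, stroke `#000000` → score (S525, F1495). Machine vertices: (198.287,106.111) → (82.911,155.386) → (214.231,126.776). Open path.

**Shape 2** — `<circle>` circle, stroke `#000000` → score (S525, F1495). Machine vertices: (242.248,102.200) → (230.689,137.776) → (200.426,159.764) → (163.018,159.764) → (132.755,137.776) → (121.196,102.200) → (132.755,66.624) → (163.018,44.636) → (200.426,44.636) → (230.689,66.624) → (242.248,102.200). Closed: final G1 returns to the first vertex.

**Shape 3** — `<polygon>` regular polygon, stroke `#0000ff` → cut (S848, F581). Machine vertices: (14.144,24.627) → (26.102,30.380) → (35.268,20.785) → (28.975,9.102) → (15.920,11.477) → (14.144,24.627). Closed: final G1 returns to the first vertex.

G21
G90
G0 X198.287 Y106.111
M4 S525
G1 X82.911 Y155.386 F1495
G1 X214.231 Y126.776
G0 X242.248 Y102.200
M4 S525
G1 X230.689 Y137.776 F1495
G1 X200.426 Y159.764
G1 X163.018 Y159.764
G1 X132.755 Y137.776
G1 X121.196 Y102.200
G1 X132.755 Y66.624
G1 X163.018 Y44.636
G1 X200.426 Y44.636
G1 X230.689 Y66.624
G1 X242.248 Y102.200
G0 X14.144 Y24.627
M4 S848
G1 X26.102 Y30.380 F581
G1 X35.268 Y20.785
G1 X28.975 Y9.102
G1 X15.920 Y11.477
G1 X14.144 Y24.627
M5
G0 X0.000 Y0.000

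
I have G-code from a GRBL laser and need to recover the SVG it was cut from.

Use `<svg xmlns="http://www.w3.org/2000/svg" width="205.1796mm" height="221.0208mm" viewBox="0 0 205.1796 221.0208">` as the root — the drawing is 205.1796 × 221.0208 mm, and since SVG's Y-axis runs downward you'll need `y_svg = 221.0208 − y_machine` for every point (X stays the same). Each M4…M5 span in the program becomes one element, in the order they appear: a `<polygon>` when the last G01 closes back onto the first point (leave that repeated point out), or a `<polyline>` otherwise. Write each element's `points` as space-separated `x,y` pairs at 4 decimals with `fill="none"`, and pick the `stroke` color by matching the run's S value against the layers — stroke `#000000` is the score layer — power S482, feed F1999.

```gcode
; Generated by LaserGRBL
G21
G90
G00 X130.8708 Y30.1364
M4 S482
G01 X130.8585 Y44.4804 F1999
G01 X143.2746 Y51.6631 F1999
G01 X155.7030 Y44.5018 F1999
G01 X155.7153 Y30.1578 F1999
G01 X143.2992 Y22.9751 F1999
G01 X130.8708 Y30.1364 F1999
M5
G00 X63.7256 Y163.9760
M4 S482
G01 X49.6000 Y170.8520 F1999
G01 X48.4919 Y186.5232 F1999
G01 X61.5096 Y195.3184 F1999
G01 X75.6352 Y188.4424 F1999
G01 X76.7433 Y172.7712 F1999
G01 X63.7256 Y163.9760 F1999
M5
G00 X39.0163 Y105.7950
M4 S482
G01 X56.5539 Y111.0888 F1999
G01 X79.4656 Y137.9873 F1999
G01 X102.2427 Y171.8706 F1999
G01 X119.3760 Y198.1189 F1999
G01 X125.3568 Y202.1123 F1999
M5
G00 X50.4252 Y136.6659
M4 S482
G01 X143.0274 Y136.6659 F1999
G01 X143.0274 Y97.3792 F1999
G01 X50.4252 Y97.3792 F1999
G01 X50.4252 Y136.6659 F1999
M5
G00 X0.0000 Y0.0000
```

y_svg = 221.0208 − y_m. Every run uses S482, so all elements get stroke `#000000` (score).

[1] closed run; points: 130.8708,190.8844 130.8585,176.5404 143.2746,169.3577 155.7030,176.5190 155.7153,190.8630 143.2992,198.0457

[2] closed run; points: 63.7256,57.0448 49.6000,50.1688 48.4919,34.4976 61.5096,25.7024 75.6352,32.5784 76.7433,48.2496

[3] open run; points: 39.0163,115.2258 56.5539,109.9320 79.4656,83.0335 102.2427,49.1502 119.3760,22.9019 125.3568,18.9085

[4] closed run; points: 50.4252,84.3549 143.0274,84.3549 143.0274,123.6416 50.4252,123.6416

<svg xmlns="http://www.w3.org/2000/svg" width="205.1796mm" height="221.0208mm" viewBox="0 0 205.1796 221.0208">
  <polygon points="130.8708,190.8844 130.8585,176.5404 143.2746,169.3577 155.7030,176.5190 155.7153,190.8630 143.2992,198.0457" fill="none" stroke="#000000"/>
  <polygon points="63.7256,57.0448 49.6000,50.1688 48.4919,34.4976 61.5096,25.7024 75.6352,32.5784 76.7433,48.2496" fill="none" stroke="#000000"/>
  <polyline points="39.0163,115.2258 56.5539,109.9320 79.4656,83.0335 102.2427,49.1502 119.3760,22.9019 125.3568,18.9085" fill="none" stroke="#000000"/>
  <polygon points="50.4252,84.3549 143.0274,84.3549 143.0274,123.6416 50.4252,123.6416" fill="none" stroke="#000000"/>
</svg>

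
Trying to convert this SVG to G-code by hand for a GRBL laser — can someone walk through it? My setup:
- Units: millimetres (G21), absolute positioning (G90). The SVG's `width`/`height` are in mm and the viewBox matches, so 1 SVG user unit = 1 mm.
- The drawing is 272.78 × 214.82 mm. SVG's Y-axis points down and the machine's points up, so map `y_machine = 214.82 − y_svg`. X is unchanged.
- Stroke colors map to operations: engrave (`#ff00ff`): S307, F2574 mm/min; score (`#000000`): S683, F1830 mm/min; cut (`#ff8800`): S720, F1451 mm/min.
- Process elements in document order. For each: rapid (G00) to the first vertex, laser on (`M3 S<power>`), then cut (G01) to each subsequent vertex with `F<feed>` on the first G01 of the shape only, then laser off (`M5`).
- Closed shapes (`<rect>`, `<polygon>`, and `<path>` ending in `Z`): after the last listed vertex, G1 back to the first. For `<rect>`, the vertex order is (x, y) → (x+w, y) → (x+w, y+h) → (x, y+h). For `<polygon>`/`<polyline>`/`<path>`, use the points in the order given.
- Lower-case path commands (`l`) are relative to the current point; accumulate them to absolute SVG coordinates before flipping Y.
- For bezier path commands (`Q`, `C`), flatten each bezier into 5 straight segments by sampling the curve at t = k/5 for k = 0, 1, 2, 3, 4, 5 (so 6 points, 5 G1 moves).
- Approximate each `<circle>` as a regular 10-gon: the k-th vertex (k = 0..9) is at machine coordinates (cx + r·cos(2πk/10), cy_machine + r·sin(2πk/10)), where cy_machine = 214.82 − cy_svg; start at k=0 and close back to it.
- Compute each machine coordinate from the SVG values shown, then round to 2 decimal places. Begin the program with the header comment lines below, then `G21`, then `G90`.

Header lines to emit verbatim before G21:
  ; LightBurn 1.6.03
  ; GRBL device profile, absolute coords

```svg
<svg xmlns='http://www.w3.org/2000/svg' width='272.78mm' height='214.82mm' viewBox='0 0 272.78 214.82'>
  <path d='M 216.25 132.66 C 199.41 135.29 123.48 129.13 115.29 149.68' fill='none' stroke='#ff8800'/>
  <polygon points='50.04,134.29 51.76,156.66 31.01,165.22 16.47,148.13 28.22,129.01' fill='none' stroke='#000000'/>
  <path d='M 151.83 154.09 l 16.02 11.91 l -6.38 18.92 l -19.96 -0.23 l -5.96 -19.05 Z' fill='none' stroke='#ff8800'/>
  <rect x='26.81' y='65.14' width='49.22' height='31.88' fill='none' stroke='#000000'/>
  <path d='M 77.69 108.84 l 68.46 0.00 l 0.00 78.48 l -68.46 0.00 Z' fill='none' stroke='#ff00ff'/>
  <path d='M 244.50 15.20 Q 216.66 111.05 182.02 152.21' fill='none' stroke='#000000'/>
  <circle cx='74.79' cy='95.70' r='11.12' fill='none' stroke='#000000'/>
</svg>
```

Since the viewBox matches the mm dimensions, user units are millimetres directly. The only transform is the Y-flip y_m = 214.82 − y_svg.

Shape 1 is a cubic bezier drawn with `<path>`. Its stroke #ff8800 means cut at S720, F1451. After flipping Y the toolpath is (216.25,82.16) → (200.07,81.35) → (175.80,80.95) → (149.52,79.25) → (127.32,74.55) → (115.29,65.14).

Shape 2 is a regular polygon drawn with `<polygon>`. Its stroke #000000 means score at S683, F1830. After flipping Y the toolpath is (50.04,80.53) → (51.76,58.16) → (31.01,49.60) → (16.47,66.69) → (28.22,85.81) → (50.04,80.53), returning to the start.

Shape 3 is a regular polygon drawn with `<path>`. Its stroke #ff8800 means cut at S720, F1451. After flipping Y the toolpath is (151.83,60.73) → (167.85,48.82) → (161.47,29.90) → (141.51,30.13) → (135.55,49.18) → (151.83,60.73), returning to the start.

Shape 4 is a rectangle drawn with `<rect>`. Its stroke #000000 means score at S683, F1830. After flipping Y the toolpath is (26.81,149.68) → (76.03,149.68) → (76.03,117.80) → (26.81,117.80) → (26.81,149.68), returning to the start.

Shape 5 is a rectangle drawn with `<path>`. Its stroke #ff00ff means engrave at S307, F2574. After flipping Y the toolpath is (77.69,105.98) → (146.15,105.98) → (146.15,27.50) → (77.69,27.50) → (77.69,105.98), returning to the start.

Shape 6 is a quadratic bezier drawn with `<path>`. Its stroke #000000 means score at S683, F1830. After flipping Y the toolpath is (244.50,199.62) → (233.09,163.47) → (221.14,131.69) → (208.64,104.29) → (195.60,81.26) → (182.02,62.61).

Shape 7 is a circle drawn with `<circle>`. Its stroke #000000 means score at S683, F1830. After flipping Y the toolpath is (85.91,119.12) → (83.79,125.66) → (78.23,129.70) → (71.35,129.70) → (65.79,125.66) → (63.67,119.12) → (65.79,112.58) → (71.35,108.54) → (78.23,108.54) → (83.79,112.58) → (85.91,119.12), returning to the start.

; LightBurn 1.6.03
; GRBL device profile, absolute coords
G21
G90
G00 X216.25 Y82.16
M3 S720
G01 X200.07 Y81.35 F1451
G01 X175.80 Y80.95
G01 X149.52 Y79.25
G01 X127.32 Y74.55
G01 X115.29 Y65.14
M5
G00 X50.04 Y80.53
M3 S683
G01 X51.76 Y58.16 F1830
G01 X31.01 Y49.60
G01 X16.47 Y66.69
G01 X28.22 Y85.81
G01 X50.04 Y80.53
M5
G00 X151.83 Y60.73
M3 S720
G01 X167.85 Y48.82 F1451
G01 X161.47 Y29.90
G01 X141.51 Y30.13
G01 X135.55 Y49.18
G01 X151.83 Y60.73
M5
G00 X26.81 Y149.68
M3 S683
G01 X76.03 Y149.68 F1830
G01 X76.03 Y117.80
G01 X26.81 Y117.80
G01 X26.81 Y149.68
M5
G00 X77.69 Y105.98
M3 S307
G01 X146.15 Y105.98 F2574
G01 X146.15 Y27.50
G01 X77.69 Y27.50
G01 X77.69 Y105.98
M5
G00 X244.50 Y199.62
M3 S683
G01 X233.09 Y163.47 F1830
G01 X221.14 Y131.69
G01 X208.64 Y104.29
G01 X195.60 Y81.26
G01 X182.02 Y62.61
M5
G00 X85.91 Y119.12
M3 S683
G01 X83.79 Y125.66 F1830
G01 X78.23 Y129.70
G01 X71.35 Y129.70
G01 X65.79 Y125.66
G01 X63.67 Y119.12
G01 X65.79 Y112.58
G01 X71.35 Y108.54
G01 X78.23 Y108.54
G01 X83.79 Y112.58
G01 X85.91 Y119.12
M5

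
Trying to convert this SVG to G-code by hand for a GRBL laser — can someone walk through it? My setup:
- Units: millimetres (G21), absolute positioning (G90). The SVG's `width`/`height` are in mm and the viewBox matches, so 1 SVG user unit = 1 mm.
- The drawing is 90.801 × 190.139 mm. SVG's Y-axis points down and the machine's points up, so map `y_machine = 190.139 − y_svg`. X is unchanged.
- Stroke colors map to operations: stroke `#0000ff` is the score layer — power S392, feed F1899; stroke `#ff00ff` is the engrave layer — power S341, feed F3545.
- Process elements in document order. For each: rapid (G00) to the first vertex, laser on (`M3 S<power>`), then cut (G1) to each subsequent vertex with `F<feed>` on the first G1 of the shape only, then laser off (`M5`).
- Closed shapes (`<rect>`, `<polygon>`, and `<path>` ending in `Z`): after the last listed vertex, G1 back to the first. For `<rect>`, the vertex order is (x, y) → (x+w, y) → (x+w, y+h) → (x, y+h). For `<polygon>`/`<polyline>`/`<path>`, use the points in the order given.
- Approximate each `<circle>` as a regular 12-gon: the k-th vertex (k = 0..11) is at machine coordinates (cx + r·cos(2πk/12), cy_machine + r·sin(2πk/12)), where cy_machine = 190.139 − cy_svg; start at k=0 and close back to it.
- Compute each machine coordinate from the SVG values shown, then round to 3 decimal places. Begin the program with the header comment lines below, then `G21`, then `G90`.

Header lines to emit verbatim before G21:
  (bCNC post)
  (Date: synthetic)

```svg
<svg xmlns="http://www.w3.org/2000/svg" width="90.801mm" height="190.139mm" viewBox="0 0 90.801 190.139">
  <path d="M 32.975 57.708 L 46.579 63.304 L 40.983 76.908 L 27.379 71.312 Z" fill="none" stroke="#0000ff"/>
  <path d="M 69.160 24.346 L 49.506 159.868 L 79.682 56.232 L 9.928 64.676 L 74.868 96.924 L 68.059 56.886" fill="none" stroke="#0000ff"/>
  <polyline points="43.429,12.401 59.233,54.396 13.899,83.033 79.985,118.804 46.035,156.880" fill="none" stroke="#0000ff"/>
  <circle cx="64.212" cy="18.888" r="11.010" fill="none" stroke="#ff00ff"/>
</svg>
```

(bCNC post)
(Date: synthetic)
G21
G90
G00 X32.975 Y132.431
M3 S392
G1 X46.579 Y126.835 F1899
G1 X40.983 Y113.231
G1 X27.379 Y118.827
G1 X32.975 Y132.431
M5
G00 X69.160 Y165.793
M3 S392
G1 X49.506 Y30.271 F1899
G1 X79.682 Y133.907
G1 X9.928 Y125.463
G1 X74.868 Y93.215
G1 X68.059 Y133.253
M5
G00 X43.429 Y177.738
M3 S392
G1 X59.233 Y135.743 F1899
G1 X13.899 Y107.106
G1 X79.985 Y71.335
G1 X46.035 Y33.259
M5
G00 X75.222 Y171.251
M3 S341
G1 X73.747 Y176.756 F3545
G1 X69.717 Y180.786
G1 X64.212 Y182.261
G1 X58.707 Y180.786
G1 X54.677 Y176.756
G1 X53.202 Y171.251
G1 X54.677 Y165.746
G1 X58.707 Y161.716
G1 X64.212 Y160.241
G1 X69.717 Y161.716
G1 X73.747 Y165.746
G1 X75.222 Y171.251
M5

Since the viewBox matches the mm dimensions, user units are millimetres directly. The only transform is the Y-flip y_m = 190.139 − y_svg.

Shape 1 is a regular polygon drawn with `<path>`. Its stroke #0000ff means score at S392, F1899. After flipping Y the toolpath is (32.975,132.431) → (46.579,126.835) → (40.983,113.231) → (27.379,118.827) → (32.975,132.431), returning to the start.

Shape 2 is a open polyline drawn with `<path>`. Its stroke #0000ff means score at S392, F1899. After flipping Y the toolpath is (69.160,165.793) → (49.506,30.271) → (79.682,133.907) → (9.928,125.463) → (74.868,93.215) → (68.059,133.253).

Shape 3 is a open polyline drawn with `<polyline>`. Its stroke #0000ff means score at S392, F1899. After flipping Y the toolpath is (43.429,177.738) → (59.233,135.743) → (13.899,107.106) → (79.985,71.335) → (46.035,33.259).

Shape 4 is a circle drawn with `<circle>`. Its stroke #ff00ff means engrave at S341, F3545. After flipping Y the toolpath is (75.222,171.251) → (73.747,176.756) → (69.717,180.786) → (64.212,182.261) → (58.707,180.786) → (54.677,176.756) → (53.202,171.251) → (54.677,165.746) → (58.707,161.716) → (64.212,160.241) → (69.717,161.716) → (73.747,165.746) → (75.222,171.251), returning to the start.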